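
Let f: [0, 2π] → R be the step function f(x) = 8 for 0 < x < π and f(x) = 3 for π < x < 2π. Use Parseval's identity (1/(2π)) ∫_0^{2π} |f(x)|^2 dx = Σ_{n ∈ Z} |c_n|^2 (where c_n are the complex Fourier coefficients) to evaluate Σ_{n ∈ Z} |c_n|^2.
Σ |c_n|^2 = 73/2

Parseval equates the L^2 energy of f (normalised by 1/(2π)) with the ℓ^2 sum of its Fourier coefficients: (1/(2π)) ∫_0^{2π} |f|^2 = Σ |c_n|^2.
Compute the left side: (1/(2π)) [∫_0^π 8^2 dx + ∫_π^{2π} 3^2 dx] = (1/(2π)) · (64π + 9π) = (64 + 9)/2 = 73/2.
So Σ_{n ∈ Z} |c_n|^2 = 73/2.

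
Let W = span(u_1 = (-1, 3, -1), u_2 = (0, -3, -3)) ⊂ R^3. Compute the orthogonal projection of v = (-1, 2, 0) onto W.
proj_W(v) = (-5/9, 19/9, -1/9)

Set up U = [u_1 | ... | u_2] ∈ R^(3×2). The projector onto W = col(U) is P = U (U^T U)^(-1) U^T.
Compute U^T U =
  [11, -6]
  [-6, 18],
and U^T v = (7, -6).
Solve U^T U · c = U^T v for the coefficients: c = (5/9, -4/27). The projection is proj_W(v) = U c.
Check: (v - proj_W(v)) · u_1 = 0  (should be 0).
Check: (v - proj_W(v)) · u_2 = 0  (should be 0).
Result: proj_W(v) = (-5/9, 19/9, -1/9).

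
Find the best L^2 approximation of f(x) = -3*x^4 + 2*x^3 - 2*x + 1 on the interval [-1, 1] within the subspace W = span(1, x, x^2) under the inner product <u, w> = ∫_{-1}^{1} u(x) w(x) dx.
g(x) = -18*x^2/7 - 4*x/5 + 44/35

The best approximation g ∈ W is the orthogonal projection of f onto W. Writing g = a_0 + a_1 x + a_2 x^2, the coefficients solve the normal equations G · a = b where
  G_{ij} = <φ_i, φ_j> and b_i = <f, φ_i>, with φ_0 = 1, φ_1 = x, φ_2 = x^2.
G =
  [2, 0, 2/3]
  [0, 2/3, 0]
  [2/3, 0, 2/5],
b = (4/5, -8/15, -4/21).
Solving gives a_0 = 44/35, a_1 = -4/5, a_2 = -18/7, so
  g(x) = -18*x^2/7 - 4*x/5 + 44/35.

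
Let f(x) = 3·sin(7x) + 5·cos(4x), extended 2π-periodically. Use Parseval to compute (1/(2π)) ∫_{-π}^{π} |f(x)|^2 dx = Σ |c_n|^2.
Σ |c_n|^2 = 17

Expand |f|^2 and use orthogonality of {sin(nx), cos(mx)} on [-π, π]:
  ∫_{-π}^{π} sin(nx)^2 dx = π, ∫ cos(mx)^2 dx = π, and cross terms integrate to 0.
So ∫_{-π}^{π} f(x)^2 dx = 3^2 · π + 5^2 · π = (9 + 25)π.
Divide by 2π: (9 + 25)/2 = 17.
By Parseval, this equals Σ |c_n|^2.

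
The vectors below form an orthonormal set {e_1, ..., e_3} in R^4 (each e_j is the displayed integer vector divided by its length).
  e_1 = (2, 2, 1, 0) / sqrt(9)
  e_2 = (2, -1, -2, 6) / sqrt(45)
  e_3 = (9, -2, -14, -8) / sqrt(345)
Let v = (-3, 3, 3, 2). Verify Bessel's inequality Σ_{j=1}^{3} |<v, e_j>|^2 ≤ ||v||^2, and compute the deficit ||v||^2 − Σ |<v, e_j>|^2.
Σ |<v, e_j>|^2 = 1739/69; ||v||^2 = 31; deficit = 400/69

Write each e_j = u_j / sqrt(<u_j, u_j>) where u_j is the displayed integer vector. Then <v, e_j> = <v, u_j> / sqrt(<u_j, u_j>), so |<v, e_j>|^2 = <v, u_j>^2 / <u_j, u_j>.
Coefficients: <v, e_1> = 3/sqrt(9), <v, e_2> = -3/sqrt(45), <v, e_3> = -91/sqrt(345).
Square and sum: Σ |<v, e_j>|^2 = 1739/69.
Compute ||v||^2 = v·v = 31.
Deficit = 31 − 1739/69 = 400/69 ≥ 0, confirming Bessel's inequality. (The deficit equals ||v − Σ <v,e_j> e_j||^2, the squared distance from v to span{e_j}.)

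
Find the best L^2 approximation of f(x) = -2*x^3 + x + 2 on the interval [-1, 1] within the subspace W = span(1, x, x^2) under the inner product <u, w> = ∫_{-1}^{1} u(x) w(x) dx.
g(x) = 2 - x/5

The best approximation g ∈ W is the orthogonal projection of f onto W. Writing g = a_0 + a_1 x + a_2 x^2, the coefficients solve the normal equations G · a = b where
  G_{ij} = <φ_i, φ_j> and b_i = <f, φ_i>, with φ_0 = 1, φ_1 = x, φ_2 = x^2.
G =
  [2, 0, 2/3]
  [0, 2/3, 0]
  [2/3, 0, 2/5],
b = (4, -2/15, 4/3).
Solving gives a_0 = 2, a_1 = -1/5, a_2 = 0, so
  g(x) = 2 - x/5.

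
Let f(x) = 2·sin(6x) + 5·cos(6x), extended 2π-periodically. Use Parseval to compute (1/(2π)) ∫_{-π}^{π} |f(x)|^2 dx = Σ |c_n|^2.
Σ |c_n|^2 = 29/2

Expand |f|^2 and use orthogonality of {sin(nx), cos(mx)} on [-π, π]:
  ∫_{-π}^{π} sin(nx)^2 dx = π, ∫ cos(mx)^2 dx = π, and cross terms integrate to 0.
So ∫_{-π}^{π} f(x)^2 dx = 2^2 · π + 5^2 · π = (4 + 25)π.
Divide by 2π: (4 + 25)/2 = 29/2.
By Parseval, this equals Σ |c_n|^2.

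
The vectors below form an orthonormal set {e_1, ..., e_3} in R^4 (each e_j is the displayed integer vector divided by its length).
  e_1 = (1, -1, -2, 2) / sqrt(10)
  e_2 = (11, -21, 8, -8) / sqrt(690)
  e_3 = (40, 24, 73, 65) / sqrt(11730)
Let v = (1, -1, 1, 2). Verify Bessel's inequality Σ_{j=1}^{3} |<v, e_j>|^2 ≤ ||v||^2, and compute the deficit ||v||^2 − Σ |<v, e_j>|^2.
Σ |<v, e_j>|^2 = 1109/170; ||v||^2 = 7; deficit = 81/170

Write each e_j = u_j / sqrt(<u_j, u_j>) where u_j is the displayed integer vector. Then <v, e_j> = <v, u_j> / sqrt(<u_j, u_j>), so |<v, e_j>|^2 = <v, u_j>^2 / <u_j, u_j>.
Coefficients: <v, e_1> = 4/sqrt(10), <v, e_2> = 24/sqrt(690), <v, e_3> = 219/sqrt(11730).
Square and sum: Σ |<v, e_j>|^2 = 1109/170.
Compute ||v||^2 = v·v = 7.
Deficit = 7 − 1109/170 = 81/170 ≥ 0, confirming Bessel's inequality. (The deficit equals ||v − Σ <v,e_j> e_j||^2, the squared distance from v to span{e_j}.)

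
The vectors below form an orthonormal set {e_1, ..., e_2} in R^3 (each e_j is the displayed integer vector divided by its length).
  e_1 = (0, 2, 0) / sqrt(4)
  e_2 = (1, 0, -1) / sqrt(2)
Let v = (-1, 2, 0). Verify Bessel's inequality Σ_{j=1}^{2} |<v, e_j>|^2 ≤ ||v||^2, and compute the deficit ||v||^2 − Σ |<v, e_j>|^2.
Σ |<v, e_j>|^2 = 9/2; ||v||^2 = 5; deficit = 1/2

Write each e_j = u_j / sqrt(<u_j, u_j>) where u_j is the displayed integer vector. Then <v, e_j> = <v, u_j> / sqrt(<u_j, u_j>), so |<v, e_j>|^2 = <v, u_j>^2 / <u_j, u_j>.
Coefficients: <v, e_1> = 4/sqrt(4), <v, e_2> = -1/sqrt(2).
Square and sum: Σ |<v, e_j>|^2 = 9/2.
Compute ||v||^2 = v·v = 5.
Deficit = 5 − 9/2 = 1/2 ≥ 0, confirming Bessel's inequality. (The deficit equals ||v − Σ <v,e_j> e_j||^2, the squared distance from v to span{e_j}.)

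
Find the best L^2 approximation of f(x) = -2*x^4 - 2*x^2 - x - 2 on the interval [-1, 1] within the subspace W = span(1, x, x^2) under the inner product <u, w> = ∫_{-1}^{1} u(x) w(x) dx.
g(x) = -26*x^2/7 - x - 64/35

The best approximation g ∈ W is the orthogonal projection of f onto W. Writing g = a_0 + a_1 x + a_2 x^2, the coefficients solve the normal equations G · a = b where
  G_{ij} = <φ_i, φ_j> and b_i = <f, φ_i>, with φ_0 = 1, φ_1 = x, φ_2 = x^2.
G =
  [2, 0, 2/3]
  [0, 2/3, 0]
  [2/3, 0, 2/5],
b = (-92/15, -2/3, -284/105).
Solving gives a_0 = -64/35, a_1 = -1, a_2 = -26/7, so
  g(x) = -26*x^2/7 - x - 64/35.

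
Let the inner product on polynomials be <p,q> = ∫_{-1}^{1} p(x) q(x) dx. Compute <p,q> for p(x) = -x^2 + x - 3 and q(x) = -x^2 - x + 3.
<p,q> = -274/15

Expand the product: p(x)·q(x) = x^4 - x^2 + 6*x - 9.
∫_{-1}^{1} of each monomial x^k gives [2/(k+1) if k even, 0 if k odd]. Integrating term-by-term (or equivalently evaluating the antiderivative F(x) = x^5/5 - x^3/3 + 3*x^2 - 9*x at the endpoints):
  F(1) − F(−1) = -92/15 − (182/15) = -274/15.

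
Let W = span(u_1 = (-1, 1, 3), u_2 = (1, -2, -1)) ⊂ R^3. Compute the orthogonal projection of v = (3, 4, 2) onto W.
proj_W(v) = (-7/6, 7/3, 7/6)

Set up U = [u_1 | ... | u_2] ∈ R^(3×2). The projector onto W = col(U) is P = U (U^T U)^(-1) U^T.
Compute U^T U =
  [11, -6]
  [-6, 6],
and U^T v = (7, -7).
Solve U^T U · c = U^T v for the coefficients: c = (0, -7/6). The projection is proj_W(v) = U c.
Check: (v - proj_W(v)) · u_1 = 0  (should be 0).
Check: (v - proj_W(v)) · u_2 = 0  (should be 0).
Result: proj_W(v) = (-7/6, 7/3, 7/6).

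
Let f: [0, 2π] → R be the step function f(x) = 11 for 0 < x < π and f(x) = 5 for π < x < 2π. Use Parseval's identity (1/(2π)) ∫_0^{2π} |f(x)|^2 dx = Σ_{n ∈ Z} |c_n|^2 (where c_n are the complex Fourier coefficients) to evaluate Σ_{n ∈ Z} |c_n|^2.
Σ |c_n|^2 = 73

Parseval equates the L^2 energy of f (normalised by 1/(2π)) with the ℓ^2 sum of its Fourier coefficients: (1/(2π)) ∫_0^{2π} |f|^2 = Σ |c_n|^2.
Compute the left side: (1/(2π)) [∫_0^π 11^2 dx + ∫_π^{2π} 5^2 dx] = (1/(2π)) · (121π + 25π) = (121 + 25)/2 = 73.
So Σ_{n ∈ Z} |c_n|^2 = 73.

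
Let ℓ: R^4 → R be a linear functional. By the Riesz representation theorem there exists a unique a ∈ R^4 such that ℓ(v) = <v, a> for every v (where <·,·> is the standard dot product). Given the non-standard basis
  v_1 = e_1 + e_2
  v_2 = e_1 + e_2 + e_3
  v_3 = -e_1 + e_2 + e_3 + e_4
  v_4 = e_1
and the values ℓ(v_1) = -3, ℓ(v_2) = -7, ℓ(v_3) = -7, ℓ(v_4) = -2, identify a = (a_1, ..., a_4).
a = (-2, -1, -4, -4)

Write a = (a_1, ..., a_4) in the standard basis. For each basis vector v_i, ℓ(v_i) = <v_i, a> is a linear equation in the a_j's. Collect the n equations into a matrix system V a = ℓ, where row i of V is v_i (expressed in the standard basis). Since V is invertible (lower-triangular with 1s on the diagonal, up to permutation), solve by back-substitution:
  V =
[[1, 1, 0, 0],
 [1, 1, 1, 0],
 [-1, 1, 1, 1],
 [1, 0, 0, 0]]
  V a = (-3, -7, -7, -2)
Solving gives a = (-2, -1, -4, -4).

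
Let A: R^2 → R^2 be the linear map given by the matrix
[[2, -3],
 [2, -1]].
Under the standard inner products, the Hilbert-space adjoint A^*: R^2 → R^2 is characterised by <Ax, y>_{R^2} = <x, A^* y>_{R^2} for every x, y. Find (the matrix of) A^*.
A^* = A^T =
[[2, 2],
 [-3, -1]]

For real matrices with standard dot products, the defining identity <Ax, y> = <x, A^* y> gives (Ax)^T y = x^T (A^*) y, i.e. x^T A^T y = x^T (A^*) y. Since this holds for all x, y, we must have A^* = A^T. Therefore
A^* =
[[2, 2],
 [-3, -1]].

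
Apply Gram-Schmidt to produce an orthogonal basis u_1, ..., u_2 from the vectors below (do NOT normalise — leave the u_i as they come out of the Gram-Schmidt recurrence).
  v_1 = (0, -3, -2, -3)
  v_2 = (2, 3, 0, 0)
Orthogonal basis:
  u_1 = (0, -3, -2, -3)
  u_2 = (2, 39/22, -9/11, -27/22)

Apply the Gram-Schmidt recurrence
  u_1 = v_1
  u_i = v_i − Σ_{j<i} ((v_i · u_j) / (u_j · u_j)) · u_j.

Step by step this gives:
  u_1 = (0, -3, -2, -3)
  u_2 = (2, 39/22, -9/11, -27/22)

Orthogonality check:
  u_2 · u_1 = 0 (should be 0)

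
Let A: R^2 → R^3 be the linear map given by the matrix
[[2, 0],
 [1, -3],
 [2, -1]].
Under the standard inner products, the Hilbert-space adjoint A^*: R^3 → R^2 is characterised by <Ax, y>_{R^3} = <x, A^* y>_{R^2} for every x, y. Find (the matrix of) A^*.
A^* = A^T =
[[2, 1, 2],
 [0, -3, -1]]

For real matrices with standard dot products, the defining identity <Ax, y> = <x, A^* y> gives (Ax)^T y = x^T (A^*) y, i.e. x^T A^T y = x^T (A^*) y. Since this holds for all x, y, we must have A^* = A^T. Therefore
A^* =
[[2, 1, 2],
 [0, -3, -1]].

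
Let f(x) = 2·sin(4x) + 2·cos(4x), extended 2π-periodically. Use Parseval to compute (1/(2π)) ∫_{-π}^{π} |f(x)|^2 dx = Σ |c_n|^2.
Σ |c_n|^2 = 4

Expand |f|^2 and use orthogonality of {sin(nx), cos(mx)} on [-π, π]:
  ∫_{-π}^{π} sin(nx)^2 dx = π, ∫ cos(mx)^2 dx = π, and cross terms integrate to 0.
So ∫_{-π}^{π} f(x)^2 dx = 2^2 · π + 2^2 · π = (4 + 4)π.
Divide by 2π: (4 + 4)/2 = 4.
By Parseval, this equals Σ |c_n|^2.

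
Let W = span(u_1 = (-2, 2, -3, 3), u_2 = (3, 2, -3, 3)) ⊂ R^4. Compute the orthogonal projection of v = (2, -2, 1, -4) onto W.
proj_W(v) = (2, -19/11, 57/22, -57/22)

Set up U = [u_1 | ... | u_2] ∈ R^(4×2). The projector onto W = col(U) is P = U (U^T U)^(-1) U^T.
Compute U^T U =
  [26, 16]
  [16, 31],
and U^T v = (-23, -13).
Solve U^T U · c = U^T v for the coefficients: c = (-101/110, 3/55). The projection is proj_W(v) = U c.
Check: (v - proj_W(v)) · u_1 = 0  (should be 0).
Check: (v - proj_W(v)) · u_2 = 0  (should be 0).
Result: proj_W(v) = (2, -19/11, 57/22, -57/22).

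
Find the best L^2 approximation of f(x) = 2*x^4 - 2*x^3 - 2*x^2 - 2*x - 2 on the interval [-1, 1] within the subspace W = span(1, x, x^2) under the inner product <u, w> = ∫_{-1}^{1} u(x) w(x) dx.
g(x) = -2*x^2/7 - 16*x/5 - 76/35

The best approximation g ∈ W is the orthogonal projection of f onto W. Writing g = a_0 + a_1 x + a_2 x^2, the coefficients solve the normal equations G · a = b where
  G_{ij} = <φ_i, φ_j> and b_i = <f, φ_i>, with φ_0 = 1, φ_1 = x, φ_2 = x^2.
G =
  [2, 0, 2/3]
  [0, 2/3, 0]
  [2/3, 0, 2/5],
b = (-68/15, -32/15, -164/105).
Solving gives a_0 = -76/35, a_1 = -16/5, a_2 = -2/7, so
  g(x) = -2*x^2/7 - 16*x/5 - 76/35.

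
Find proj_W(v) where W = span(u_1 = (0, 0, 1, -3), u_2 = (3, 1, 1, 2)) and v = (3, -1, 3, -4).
proj_W(v) = (63/25, 21/25, 69/25, -102/25)

Set up U = [u_1 | ... | u_2] ∈ R^(4×2). The projector onto W = col(U) is P = U (U^T U)^(-1) U^T.
Compute U^T U =
  [10, -5]
  [-5, 15],
and U^T v = (15, 3).
Solve U^T U · c = U^T v for the coefficients: c = (48/25, 21/25). The projection is proj_W(v) = U c.
Check: (v - proj_W(v)) · u_1 = 0  (should be 0).
Check: (v - proj_W(v)) · u_2 = 0  (should be 0).
Result: proj_W(v) = (63/25, 21/25, 69/25, -102/25).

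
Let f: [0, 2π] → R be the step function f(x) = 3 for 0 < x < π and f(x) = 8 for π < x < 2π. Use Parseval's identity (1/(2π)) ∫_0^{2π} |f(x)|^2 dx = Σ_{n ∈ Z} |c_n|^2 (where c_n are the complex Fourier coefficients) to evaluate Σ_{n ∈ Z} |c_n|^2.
Σ |c_n|^2 = 73/2

Parseval equates the L^2 energy of f (normalised by 1/(2π)) with the ℓ^2 sum of its Fourier coefficients: (1/(2π)) ∫_0^{2π} |f|^2 = Σ |c_n|^2.
Compute the left side: (1/(2π)) [∫_0^π 3^2 dx + ∫_π^{2π} 8^2 dx] = (1/(2π)) · (9π + 64π) = (9 + 64)/2 = 73/2.
So Σ_{n ∈ Z} |c_n|^2 = 73/2.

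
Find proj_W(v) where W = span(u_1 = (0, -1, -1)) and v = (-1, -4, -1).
proj_W(v) = (0, -5/2, -5/2)

Set up U = [u_1 | ... | u_1] ∈ R^(3×1). The projector onto W = col(U) is P = U (U^T U)^(-1) U^T.
Compute U^T U =
  [2],
and U^T v = (5).
Solve U^T U · c = U^T v for the coefficients: c = (5/2). The projection is proj_W(v) = U c.
Check: (v - proj_W(v)) · u_1 = 0  (should be 0).
Result: proj_W(v) = (0, -5/2, -5/2).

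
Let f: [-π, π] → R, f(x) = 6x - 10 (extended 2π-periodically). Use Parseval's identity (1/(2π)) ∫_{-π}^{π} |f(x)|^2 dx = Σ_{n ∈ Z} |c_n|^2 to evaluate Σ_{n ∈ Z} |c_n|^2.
Σ |c_n|^2 = 12π^2 + 100

Expand and integrate term by term over [-π, π]:
  ∫ (6x)^2 dx = 36·(2π^3/3); ∫ 2·6·(-10)·x dx = 0 (odd integrand); ∫ (-10)^2 dx = 100·2π.
So (1/(2π)) ∫_{-π}^{π} (6x - 10)^2 dx = 36π^2/3 + 100 = 12π^2 + 100.
Parseval ⇒ Σ |c_n|^2 = 12π^2 + 100.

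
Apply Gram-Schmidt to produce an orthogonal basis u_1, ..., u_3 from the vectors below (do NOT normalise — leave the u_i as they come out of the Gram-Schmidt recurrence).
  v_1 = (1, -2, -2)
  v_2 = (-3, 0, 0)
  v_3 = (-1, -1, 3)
Orthogonal basis:
  u_1 = (1, -2, -2)
  u_2 = (-8/3, -2/3, -2/3)
  u_3 = (0, -2, 2)

Apply the Gram-Schmidt recurrence
  u_1 = v_1
  u_i = v_i − Σ_{j<i} ((v_i · u_j) / (u_j · u_j)) · u_j.

Step by step this gives:
  u_1 = (1, -2, -2)
  u_2 = (-8/3, -2/3, -2/3)
  u_3 = (0, -2, 2)

Orthogonality check:
  u_2 · u_1 = 0 (should be 0)
  u_3 · u_1 = 0 (should be 0)
  u_3 · u_2 = 0 (should be 0)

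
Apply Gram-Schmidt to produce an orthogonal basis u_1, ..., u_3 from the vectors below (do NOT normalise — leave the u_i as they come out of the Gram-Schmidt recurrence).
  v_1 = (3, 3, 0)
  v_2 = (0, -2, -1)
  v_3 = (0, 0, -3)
Orthogonal basis:
  u_1 = (3, 3, 0)
  u_2 = (1, -1, -1)
  u_3 = (-1, 1, -2)

Apply the Gram-Schmidt recurrence
  u_1 = v_1
  u_i = v_i − Σ_{j<i} ((v_i · u_j) / (u_j · u_j)) · u_j.

Step by step this gives:
  u_1 = (3, 3, 0)
  u_2 = (1, -1, -1)
  u_3 = (-1, 1, -2)

Orthogonality check:
  u_2 · u_1 = 0 (should be 0)
  u_3 · u_1 = 0 (should be 0)
  u_3 · u_2 = 0 (should be 0)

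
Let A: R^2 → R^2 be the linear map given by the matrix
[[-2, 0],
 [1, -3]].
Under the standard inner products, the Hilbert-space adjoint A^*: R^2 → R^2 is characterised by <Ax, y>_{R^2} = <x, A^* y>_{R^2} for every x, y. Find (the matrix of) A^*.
A^* = A^T =
[[-2, 1],
 [0, -3]]

For real matrices with standard dot products, the defining identity <Ax, y> = <x, A^* y> gives (Ax)^T y = x^T (A^*) y, i.e. x^T A^T y = x^T (A^*) y. Since this holds for all x, y, we must have A^* = A^T. Therefore
A^* =
[[-2, 1],
 [0, -3]].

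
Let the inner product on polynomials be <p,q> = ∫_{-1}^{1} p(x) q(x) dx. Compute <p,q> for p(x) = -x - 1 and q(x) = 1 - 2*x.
<p,q> = -2/3

Expand the product: p(x)·q(x) = 2*x^2 + x - 1.
∫_{-1}^{1} of each monomial x^k gives [2/(k+1) if k even, 0 if k odd]. Integrating term-by-term (or equivalently evaluating the antiderivative F(x) = 2*x^3/3 + x^2/2 - x at the endpoints):
  F(1) − F(−1) = 1/6 − (5/6) = -2/3.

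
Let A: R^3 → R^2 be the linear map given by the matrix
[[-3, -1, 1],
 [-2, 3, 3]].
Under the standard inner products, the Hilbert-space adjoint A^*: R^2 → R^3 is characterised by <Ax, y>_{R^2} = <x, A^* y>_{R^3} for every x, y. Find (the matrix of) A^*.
A^* = A^T =
[[-3, -2],
 [-1, 3],
 [1, 3]]

For real matrices with standard dot products, the defining identity <Ax, y> = <x, A^* y> gives (Ax)^T y = x^T (A^*) y, i.e. x^T A^T y = x^T (A^*) y. Since this holds for all x, y, we must have A^* = A^T. Therefore
A^* =
[[-3, -2],
 [-1, 3],
 [1, 3]].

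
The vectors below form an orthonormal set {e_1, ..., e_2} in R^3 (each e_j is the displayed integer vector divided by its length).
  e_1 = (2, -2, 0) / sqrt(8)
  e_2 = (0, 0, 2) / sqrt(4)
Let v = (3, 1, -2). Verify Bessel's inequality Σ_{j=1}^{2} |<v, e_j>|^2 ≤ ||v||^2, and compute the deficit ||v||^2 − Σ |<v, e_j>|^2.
Σ |<v, e_j>|^2 = 6; ||v||^2 = 14; deficit = 8

Write each e_j = u_j / sqrt(<u_j, u_j>) where u_j is the displayed integer vector. Then <v, e_j> = <v, u_j> / sqrt(<u_j, u_j>), so |<v, e_j>|^2 = <v, u_j>^2 / <u_j, u_j>.
Coefficients: <v, e_1> = 4/sqrt(8), <v, e_2> = -4/sqrt(4).
Square and sum: Σ |<v, e_j>|^2 = 6.
Compute ||v||^2 = v·v = 14.
Deficit = 14 − 6 = 8 ≥ 0, confirming Bessel's inequality. (The deficit equals ||v − Σ <v,e_j> e_j||^2, the squared distance from v to span{e_j}.)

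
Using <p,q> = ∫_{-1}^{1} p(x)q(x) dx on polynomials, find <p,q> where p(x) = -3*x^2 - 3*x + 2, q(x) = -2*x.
<p,q> = 4

Expand the product: p(x)·q(x) = 6*x^3 + 6*x^2 - 4*x.
∫_{-1}^{1} of each monomial x^k gives [2/(k+1) if k even, 0 if k odd]. Integrating term-by-term (or equivalently evaluating the antiderivative F(x) = 3*x^4/2 + 2*x^3 - 2*x^2 at the endpoints):
  F(1) − F(−1) = 3/2 − (-5/2) = 4.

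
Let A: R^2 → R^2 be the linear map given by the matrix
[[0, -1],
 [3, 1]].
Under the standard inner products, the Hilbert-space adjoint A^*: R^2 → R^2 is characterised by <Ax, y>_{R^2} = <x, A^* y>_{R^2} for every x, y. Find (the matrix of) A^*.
A^* = A^T =
[[0, 3],
 [-1, 1]]

For real matrices with standard dot products, the defining identity <Ax, y> = <x, A^* y> gives (Ax)^T y = x^T (A^*) y, i.e. x^T A^T y = x^T (A^*) y. Since this holds for all x, y, we must have A^* = A^T. Therefore
A^* =
[[0, 3],
 [-1, 1]].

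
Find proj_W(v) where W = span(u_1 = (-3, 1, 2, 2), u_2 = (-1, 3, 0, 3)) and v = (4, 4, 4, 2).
proj_W(v) = (4/11, 260/99, -92/99, 214/99)

Set up U = [u_1 | ... | u_2] ∈ R^(4×2). The projector onto W = col(U) is P = U (U^T U)^(-1) U^T.
Compute U^T U =
  [18, 12]
  [12, 19],
and U^T v = (4, 14).
Solve U^T U · c = U^T v for the coefficients: c = (-46/99, 34/33). The projection is proj_W(v) = U c.
Check: (v - proj_W(v)) · u_1 = 0  (should be 0).
Check: (v - proj_W(v)) · u_2 = 0  (should be 0).
Result: proj_W(v) = (4/11, 260/99, -92/99, 214/99).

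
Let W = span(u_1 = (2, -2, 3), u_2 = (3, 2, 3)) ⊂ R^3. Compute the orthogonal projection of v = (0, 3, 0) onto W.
proj_W(v) = (108/253, 732/253, -90/253)

Set up U = [u_1 | ... | u_2] ∈ R^(3×2). The projector onto W = col(U) is P = U (U^T U)^(-1) U^T.
Compute U^T U =
  [17, 11]
  [11, 22],
and U^T v = (-6, 6).
Solve U^T U · c = U^T v for the coefficients: c = (-18/23, 168/253). The projection is proj_W(v) = U c.
Check: (v - proj_W(v)) · u_1 = 0  (should be 0).
Check: (v - proj_W(v)) · u_2 = 0  (should be 0).
Result: proj_W(v) = (108/253, 732/253, -90/253).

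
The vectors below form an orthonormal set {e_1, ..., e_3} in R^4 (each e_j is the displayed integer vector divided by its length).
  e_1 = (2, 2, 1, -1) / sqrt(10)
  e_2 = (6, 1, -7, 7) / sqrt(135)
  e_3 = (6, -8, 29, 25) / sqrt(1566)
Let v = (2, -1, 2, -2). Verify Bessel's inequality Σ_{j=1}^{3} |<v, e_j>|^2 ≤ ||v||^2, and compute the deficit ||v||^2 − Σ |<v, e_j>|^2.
Σ |<v, e_j>|^2 = 181/29; ||v||^2 = 13; deficit = 196/29

Write each e_j = u_j / sqrt(<u_j, u_j>) where u_j is the displayed integer vector. Then <v, e_j> = <v, u_j> / sqrt(<u_j, u_j>), so |<v, e_j>|^2 = <v, u_j>^2 / <u_j, u_j>.
Coefficients: <v, e_1> = 6/sqrt(10), <v, e_2> = -17/sqrt(135), <v, e_3> = 28/sqrt(1566).
Square and sum: Σ |<v, e_j>|^2 = 181/29.
Compute ||v||^2 = v·v = 13.
Deficit = 13 − 181/29 = 196/29 ≥ 0, confirming Bessel's inequality. (The deficit equals ||v − Σ <v,e_j> e_j||^2, the squared distance from v to span{e_j}.)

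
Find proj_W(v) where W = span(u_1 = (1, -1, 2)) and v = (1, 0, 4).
proj_W(v) = (3/2, -3/2, 3)

Set up U = [u_1 | ... | u_1] ∈ R^(3×1). The projector onto W = col(U) is P = U (U^T U)^(-1) U^T.
Compute U^T U =
  [6],
and U^T v = (9).
Solve U^T U · c = U^T v for the coefficients: c = (3/2). The projection is proj_W(v) = U c.
Check: (v - proj_W(v)) · u_1 = 0  (should be 0).
Result: proj_W(v) = (3/2, -3/2, 3).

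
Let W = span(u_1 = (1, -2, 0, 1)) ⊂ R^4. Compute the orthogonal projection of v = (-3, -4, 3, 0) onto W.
proj_W(v) = (5/6, -5/3, 0, 5/6)

Set up U = [u_1 | ... | u_1] ∈ R^(4×1). The projector onto W = col(U) is P = U (U^T U)^(-1) U^T.
Compute U^T U =
  [6],
and U^T v = (5).
Solve U^T U · c = U^T v for the coefficients: c = (5/6). The projection is proj_W(v) = U c.
Check: (v - proj_W(v)) · u_1 = 0  (should be 0).
Result: proj_W(v) = (5/6, -5/3, 0, 5/6).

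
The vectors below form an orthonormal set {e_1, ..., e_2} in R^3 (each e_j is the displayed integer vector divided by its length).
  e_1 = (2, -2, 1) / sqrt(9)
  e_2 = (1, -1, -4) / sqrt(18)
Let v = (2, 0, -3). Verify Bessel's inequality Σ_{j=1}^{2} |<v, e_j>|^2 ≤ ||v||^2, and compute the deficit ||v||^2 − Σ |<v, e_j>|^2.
Σ |<v, e_j>|^2 = 11; ||v||^2 = 13; deficit = 2

Write each e_j = u_j / sqrt(<u_j, u_j>) where u_j is the displayed integer vector. Then <v, e_j> = <v, u_j> / sqrt(<u_j, u_j>), so |<v, e_j>|^2 = <v, u_j>^2 / <u_j, u_j>.
Coefficients: <v, e_1> = 1/sqrt(9), <v, e_2> = 14/sqrt(18).
Square and sum: Σ |<v, e_j>|^2 = 11.
Compute ||v||^2 = v·v = 13.
Deficit = 13 − 11 = 2 ≥ 0, confirming Bessel's inequality. (The deficit equals ||v − Σ <v,e_j> e_j||^2, the squared distance from v to span{e_j}.)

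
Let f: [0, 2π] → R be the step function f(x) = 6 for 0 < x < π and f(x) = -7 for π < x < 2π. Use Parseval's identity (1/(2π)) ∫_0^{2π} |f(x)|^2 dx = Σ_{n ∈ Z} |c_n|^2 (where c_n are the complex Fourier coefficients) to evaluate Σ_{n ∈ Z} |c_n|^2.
Σ |c_n|^2 = 85/2

Parseval equates the L^2 energy of f (normalised by 1/(2π)) with the ℓ^2 sum of its Fourier coefficients: (1/(2π)) ∫_0^{2π} |f|^2 = Σ |c_n|^2.
Compute the left side: (1/(2π)) [∫_0^π 6^2 dx + ∫_π^{2π} (-7)^2 dx] = (1/(2π)) · (36π + 49π) = (36 + 49)/2 = 85/2.
So Σ_{n ∈ Z} |c_n|^2 = 85/2.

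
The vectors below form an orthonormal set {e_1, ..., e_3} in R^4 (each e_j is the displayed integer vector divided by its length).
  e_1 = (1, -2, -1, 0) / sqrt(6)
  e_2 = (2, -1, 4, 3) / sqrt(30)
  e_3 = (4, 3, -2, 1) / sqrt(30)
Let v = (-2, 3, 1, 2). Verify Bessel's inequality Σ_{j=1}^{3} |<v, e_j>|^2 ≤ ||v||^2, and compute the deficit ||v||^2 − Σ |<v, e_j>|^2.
Σ |<v, e_j>|^2 = 83/6; ||v||^2 = 18; deficit = 25/6

Write each e_j = u_j / sqrt(<u_j, u_j>) where u_j is the displayed integer vector. Then <v, e_j> = <v, u_j> / sqrt(<u_j, u_j>), so |<v, e_j>|^2 = <v, u_j>^2 / <u_j, u_j>.
Coefficients: <v, e_1> = -9/sqrt(6), <v, e_2> = 3/sqrt(30), <v, e_3> = 1/sqrt(30).
Square and sum: Σ |<v, e_j>|^2 = 83/6.
Compute ||v||^2 = v·v = 18.
Deficit = 18 − 83/6 = 25/6 ≥ 0, confirming Bessel's inequality. (The deficit equals ||v − Σ <v,e_j> e_j||^2, the squared distance from v to span{e_j}.)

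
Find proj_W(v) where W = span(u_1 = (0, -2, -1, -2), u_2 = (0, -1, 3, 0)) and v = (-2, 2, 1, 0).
proj_W(v) = (0, 94/89, 61/89, 98/89)

Set up U = [u_1 | ... | u_2] ∈ R^(4×2). The projector onto W = col(U) is P = U (U^T U)^(-1) U^T.
Compute U^T U =
  [9, -1]
  [-1, 10],
and U^T v = (-5, 1).
Solve U^T U · c = U^T v for the coefficients: c = (-49/89, 4/89). The projection is proj_W(v) = U c.
Check: (v - proj_W(v)) · u_1 = 0  (should be 0).
Check: (v - proj_W(v)) · u_2 = 0  (should be 0).
Result: proj_W(v) = (0, 94/89, 61/89, 98/89).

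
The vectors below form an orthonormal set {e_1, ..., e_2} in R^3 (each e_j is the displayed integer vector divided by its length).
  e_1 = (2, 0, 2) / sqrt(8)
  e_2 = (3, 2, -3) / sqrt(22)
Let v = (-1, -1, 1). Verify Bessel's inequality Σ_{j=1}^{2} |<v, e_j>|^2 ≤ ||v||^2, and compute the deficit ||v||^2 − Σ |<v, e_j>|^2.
Σ |<v, e_j>|^2 = 32/11; ||v||^2 = 3; deficit = 1/11

Write each e_j = u_j / sqrt(<u_j, u_j>) where u_j is the displayed integer vector. Then <v, e_j> = <v, u_j> / sqrt(<u_j, u_j>), so |<v, e_j>|^2 = <v, u_j>^2 / <u_j, u_j>.
Coefficients: <v, e_1> = 0/sqrt(8), <v, e_2> = -8/sqrt(22).
Square and sum: Σ |<v, e_j>|^2 = 32/11.
Compute ||v||^2 = v·v = 3.
Deficit = 3 − 32/11 = 1/11 ≥ 0, confirming Bessel's inequality. (The deficit equals ||v − Σ <v,e_j> e_j||^2, the squared distance from v to span{e_j}.)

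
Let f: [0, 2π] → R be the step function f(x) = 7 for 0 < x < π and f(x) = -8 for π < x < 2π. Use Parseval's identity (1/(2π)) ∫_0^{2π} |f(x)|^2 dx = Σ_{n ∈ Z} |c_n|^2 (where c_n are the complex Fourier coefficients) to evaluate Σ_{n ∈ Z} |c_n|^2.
Σ |c_n|^2 = 113/2

Parseval equates the L^2 energy of f (normalised by 1/(2π)) with the ℓ^2 sum of its Fourier coefficients: (1/(2π)) ∫_0^{2π} |f|^2 = Σ |c_n|^2.
Compute the left side: (1/(2π)) [∫_0^π 7^2 dx + ∫_π^{2π} (-8)^2 dx] = (1/(2π)) · (49π + 64π) = (49 + 64)/2 = 113/2.
So Σ_{n ∈ Z} |c_n|^2 = 113/2.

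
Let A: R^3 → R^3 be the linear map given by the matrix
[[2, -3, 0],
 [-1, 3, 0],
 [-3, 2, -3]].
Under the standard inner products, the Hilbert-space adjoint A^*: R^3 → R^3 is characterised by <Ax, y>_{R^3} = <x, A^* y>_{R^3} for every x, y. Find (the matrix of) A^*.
A^* = A^T =
[[2, -1, -3],
 [-3, 3, 2],
 [0, 0, -3]]

For real matrices with standard dot products, the defining identity <Ax, y> = <x, A^* y> gives (Ax)^T y = x^T (A^*) y, i.e. x^T A^T y = x^T (A^*) y. Since this holds for all x, y, we must have A^* = A^T. Therefore
A^* =
[[2, -1, -3],
 [-3, 3, 2],
 [0, 0, -3]].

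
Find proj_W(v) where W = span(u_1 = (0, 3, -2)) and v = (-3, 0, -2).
proj_W(v) = (0, 12/13, -8/13)

Set up U = [u_1 | ... | u_1] ∈ R^(3×1). The projector onto W = col(U) is P = U (U^T U)^(-1) U^T.
Compute U^T U =
  [13],
and U^T v = (4).
Solve U^T U · c = U^T v for the coefficients: c = (4/13). The projection is proj_W(v) = U c.
Check: (v - proj_W(v)) · u_1 = 0  (should be 0).
Result: proj_W(v) = (0, 12/13, -8/13).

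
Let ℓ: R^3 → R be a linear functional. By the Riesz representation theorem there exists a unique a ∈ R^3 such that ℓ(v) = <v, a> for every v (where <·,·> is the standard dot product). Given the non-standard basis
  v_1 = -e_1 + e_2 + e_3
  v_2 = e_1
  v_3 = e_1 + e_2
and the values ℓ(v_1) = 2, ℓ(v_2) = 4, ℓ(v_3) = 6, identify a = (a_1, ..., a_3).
a = (4, 2, 4)

Write a = (a_1, ..., a_3) in the standard basis. For each basis vector v_i, ℓ(v_i) = <v_i, a> is a linear equation in the a_j's. Collect the n equations into a matrix system V a = ℓ, where row i of V is v_i (expressed in the standard basis). Since V is invertible (lower-triangular with 1s on the diagonal, up to permutation), solve by back-substitution:
  V =
[[-1, 1, 1],
 [1, 0, 0],
 [1, 1, 0]]
  V a = (2, 4, 6)
Solving gives a = (4, 2, 4).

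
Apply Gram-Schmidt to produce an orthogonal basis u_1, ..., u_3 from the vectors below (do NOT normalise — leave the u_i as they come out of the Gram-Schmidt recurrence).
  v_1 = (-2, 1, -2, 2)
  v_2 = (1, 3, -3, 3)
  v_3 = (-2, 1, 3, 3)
Orthogonal basis:
  u_1 = (-2, 1, -2, 2)
  u_2 = (3, 2, -1, 1)
  u_3 = (-28/65, 224/195, 683/195, 487/195)

Apply the Gram-Schmidt recurrence
  u_1 = v_1
  u_i = v_i − Σ_{j<i} ((v_i · u_j) / (u_j · u_j)) · u_j.

Step by step this gives:
  u_1 = (-2, 1, -2, 2)
  u_2 = (3, 2, -1, 1)
  u_3 = (-28/65, 224/195, 683/195, 487/195)

Orthogonality check:
  u_2 · u_1 = 0 (should be 0)
  u_3 · u_1 = 0 (should be 0)
  u_3 · u_2 = 0 (should be 0)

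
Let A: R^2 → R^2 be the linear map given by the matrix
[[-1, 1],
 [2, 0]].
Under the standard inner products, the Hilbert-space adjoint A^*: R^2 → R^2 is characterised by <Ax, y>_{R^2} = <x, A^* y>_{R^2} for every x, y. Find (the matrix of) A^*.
A^* = A^T =
[[-1, 2],
 [1, 0]]

For real matrices with standard dot products, the defining identity <Ax, y> = <x, A^* y> gives (Ax)^T y = x^T (A^*) y, i.e. x^T A^T y = x^T (A^*) y. Since this holds for all x, y, we must have A^* = A^T. Therefore
A^* =
[[-1, 2],
 [1, 0]].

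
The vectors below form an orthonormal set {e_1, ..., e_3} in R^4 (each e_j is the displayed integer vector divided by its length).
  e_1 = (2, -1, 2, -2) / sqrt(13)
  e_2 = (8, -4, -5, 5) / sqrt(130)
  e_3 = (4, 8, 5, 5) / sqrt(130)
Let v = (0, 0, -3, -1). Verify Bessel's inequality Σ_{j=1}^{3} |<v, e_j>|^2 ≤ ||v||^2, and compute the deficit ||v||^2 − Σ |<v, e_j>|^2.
Σ |<v, e_j>|^2 = 66/13; ||v||^2 = 10; deficit = 64/13

Write each e_j = u_j / sqrt(<u_j, u_j>) where u_j is the displayed integer vector. Then <v, e_j> = <v, u_j> / sqrt(<u_j, u_j>), so |<v, e_j>|^2 = <v, u_j>^2 / <u_j, u_j>.
Coefficients: <v, e_1> = -4/sqrt(13), <v, e_2> = 10/sqrt(130), <v, e_3> = -20/sqrt(130).
Square and sum: Σ |<v, e_j>|^2 = 66/13.
Compute ||v||^2 = v·v = 10.
Deficit = 10 − 66/13 = 64/13 ≥ 0, confirming Bessel's inequality. (The deficit equals ||v − Σ <v,e_j> e_j||^2, the squared distance from v to span{e_j}.)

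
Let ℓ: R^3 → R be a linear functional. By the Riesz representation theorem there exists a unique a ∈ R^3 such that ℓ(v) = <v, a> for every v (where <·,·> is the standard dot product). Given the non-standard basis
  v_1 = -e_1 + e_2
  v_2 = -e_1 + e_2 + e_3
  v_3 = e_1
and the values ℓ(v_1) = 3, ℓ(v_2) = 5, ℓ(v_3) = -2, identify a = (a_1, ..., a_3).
a = (-2, 1, 2)

Write a = (a_1, ..., a_3) in the standard basis. For each basis vector v_i, ℓ(v_i) = <v_i, a> is a linear equation in the a_j's. Collect the n equations into a matrix system V a = ℓ, where row i of V is v_i (expressed in the standard basis). Since V is invertible (lower-triangular with 1s on the diagonal, up to permutation), solve by back-substitution:
  V =
[[-1, 1, 0],
 [-1, 1, 1],
 [1, 0, 0]]
  V a = (3, 5, -2)
Solving gives a = (-2, 1, 2).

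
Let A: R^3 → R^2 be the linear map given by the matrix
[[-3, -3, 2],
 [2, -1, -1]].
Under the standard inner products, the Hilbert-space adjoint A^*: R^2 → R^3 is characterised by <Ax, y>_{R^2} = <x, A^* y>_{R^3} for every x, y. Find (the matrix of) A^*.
A^* = A^T =
[[-3, 2],
 [-3, -1],
 [2, -1]]

For real matrices with standard dot products, the defining identity <Ax, y> = <x, A^* y> gives (Ax)^T y = x^T (A^*) y, i.e. x^T A^T y = x^T (A^*) y. Since this holds for all x, y, we must have A^* = A^T. Therefore
A^* =
[[-3, 2],
 [-3, -1],
 [2, -1]].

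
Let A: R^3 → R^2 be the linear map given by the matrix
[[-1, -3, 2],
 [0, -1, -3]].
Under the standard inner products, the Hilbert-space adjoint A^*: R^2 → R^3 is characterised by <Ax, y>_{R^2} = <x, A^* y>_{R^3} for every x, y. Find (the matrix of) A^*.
A^* = A^T =
[[-1, 0],
 [-3, -1],
 [2, -3]]

For real matrices with standard dot products, the defining identity <Ax, y> = <x, A^* y> gives (Ax)^T y = x^T (A^*) y, i.e. x^T A^T y = x^T (A^*) y. Since this holds for all x, y, we must have A^* = A^T. Therefore
A^* =
[[-1, 0],
 [-3, -1],
 [2, -3]].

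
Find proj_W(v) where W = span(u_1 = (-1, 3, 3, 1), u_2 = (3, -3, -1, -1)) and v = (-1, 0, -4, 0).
proj_W(v) = (-11/6, -1, -19/6, -1/3)

Set up U = [u_1 | ... | u_2] ∈ R^(4×2). The projector onto W = col(U) is P = U (U^T U)^(-1) U^T.
Compute U^T U =
  [20, -16]
  [-16, 20],
and U^T v = (-11, 1).
Solve U^T U · c = U^T v for the coefficients: c = (-17/12, -13/12). The projection is proj_W(v) = U c.
Check: (v - proj_W(v)) · u_1 = 0  (should be 0).
Check: (v - proj_W(v)) · u_2 = 0  (should be 0).
Result: proj_W(v) = (-11/6, -1, -19/6, -1/3).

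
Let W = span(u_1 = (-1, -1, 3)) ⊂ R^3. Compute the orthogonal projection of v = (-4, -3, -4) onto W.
proj_W(v) = (5/11, 5/11, -15/11)

Set up U = [u_1 | ... | u_1] ∈ R^(3×1). The projector onto W = col(U) is P = U (U^T U)^(-1) U^T.
Compute U^T U =
  [11],
and U^T v = (-5).
Solve U^T U · c = U^T v for the coefficients: c = (-5/11). The projection is proj_W(v) = U c.
Check: (v - proj_W(v)) · u_1 = 0  (should be 0).
Result: proj_W(v) = (5/11, 5/11, -15/11).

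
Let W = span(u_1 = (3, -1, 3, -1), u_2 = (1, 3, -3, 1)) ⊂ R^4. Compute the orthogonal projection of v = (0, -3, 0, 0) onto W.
proj_W(v) = (-4/5, -7/5, 6/5, -2/5)

Set up U = [u_1 | ... | u_2] ∈ R^(4×2). The projector onto W = col(U) is P = U (U^T U)^(-1) U^T.
Compute U^T U =
  [20, -10]
  [-10, 20],
and U^T v = (3, -9).
Solve U^T U · c = U^T v for the coefficients: c = (-1/10, -1/2). The projection is proj_W(v) = U c.
Check: (v - proj_W(v)) · u_1 = 0  (should be 0).
Check: (v - proj_W(v)) · u_2 = 0  (should be 0).
Result: proj_W(v) = (-4/5, -7/5, 6/5, -2/5).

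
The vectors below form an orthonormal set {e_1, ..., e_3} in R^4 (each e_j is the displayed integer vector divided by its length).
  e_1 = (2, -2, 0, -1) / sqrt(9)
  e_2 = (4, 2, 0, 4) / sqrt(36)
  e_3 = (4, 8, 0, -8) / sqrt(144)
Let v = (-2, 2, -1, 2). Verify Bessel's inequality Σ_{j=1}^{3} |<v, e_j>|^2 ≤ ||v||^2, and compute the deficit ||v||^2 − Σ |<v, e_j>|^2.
Σ |<v, e_j>|^2 = 12; ||v||^2 = 13; deficit = 1

Write each e_j = u_j / sqrt(<u_j, u_j>) where u_j is the displayed integer vector. Then <v, e_j> = <v, u_j> / sqrt(<u_j, u_j>), so |<v, e_j>|^2 = <v, u_j>^2 / <u_j, u_j>.
Coefficients: <v, e_1> = -10/sqrt(9), <v, e_2> = 4/sqrt(36), <v, e_3> = -8/sqrt(144).
Square and sum: Σ |<v, e_j>|^2 = 12.
Compute ||v||^2 = v·v = 13.
Deficit = 13 − 12 = 1 ≥ 0, confirming Bessel's inequality. (The deficit equals ||v − Σ <v,e_j> e_j||^2, the squared distance from v to span{e_j}.)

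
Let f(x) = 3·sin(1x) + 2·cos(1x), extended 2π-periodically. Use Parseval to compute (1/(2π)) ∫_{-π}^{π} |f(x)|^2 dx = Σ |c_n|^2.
Σ |c_n|^2 = 13/2

Expand |f|^2 and use orthogonality of {sin(nx), cos(mx)} on [-π, π]:
  ∫_{-π}^{π} sin(nx)^2 dx = π, ∫ cos(mx)^2 dx = π, and cross terms integrate to 0.
So ∫_{-π}^{π} f(x)^2 dx = 3^2 · π + 2^2 · π = (9 + 4)π.
Divide by 2π: (9 + 4)/2 = 13/2.
By Parseval, this equals Σ |c_n|^2.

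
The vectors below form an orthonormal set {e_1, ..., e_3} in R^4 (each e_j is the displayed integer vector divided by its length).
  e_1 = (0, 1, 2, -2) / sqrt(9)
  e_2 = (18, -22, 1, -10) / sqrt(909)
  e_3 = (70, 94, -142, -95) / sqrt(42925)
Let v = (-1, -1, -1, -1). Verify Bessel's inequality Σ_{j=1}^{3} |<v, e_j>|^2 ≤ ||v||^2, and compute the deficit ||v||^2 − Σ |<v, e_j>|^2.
Σ |<v, e_j>|^2 = 179/425; ||v||^2 = 4; deficit = 1521/425

Write each e_j = u_j / sqrt(<u_j, u_j>) where u_j is the displayed integer vector. Then <v, e_j> = <v, u_j> / sqrt(<u_j, u_j>), so |<v, e_j>|^2 = <v, u_j>^2 / <u_j, u_j>.
Coefficients: <v, e_1> = -1/sqrt(9), <v, e_2> = 13/sqrt(909), <v, e_3> = 73/sqrt(42925).
Square and sum: Σ |<v, e_j>|^2 = 179/425.
Compute ||v||^2 = v·v = 4.
Deficit = 4 − 179/425 = 1521/425 ≥ 0, confirming Bessel's inequality. (The deficit equals ||v − Σ <v,e_j> e_j||^2, the squared distance from v to span{e_j}.)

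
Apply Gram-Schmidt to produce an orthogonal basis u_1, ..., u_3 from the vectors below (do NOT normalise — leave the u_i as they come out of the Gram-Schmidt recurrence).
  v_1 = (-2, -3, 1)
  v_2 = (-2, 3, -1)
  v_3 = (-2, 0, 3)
Orthogonal basis:
  u_1 = (-2, -3, 1)
  u_2 = (-20/7, 12/7, -4/7)
  u_3 = (0, 9/10, 27/10)

Apply the Gram-Schmidt recurrence
  u_1 = v_1
  u_i = v_i − Σ_{j<i} ((v_i · u_j) / (u_j · u_j)) · u_j.

Step by step this gives:
  u_1 = (-2, -3, 1)
  u_2 = (-20/7, 12/7, -4/7)
  u_3 = (0, 9/10, 27/10)

Orthogonality check:
  u_2 · u_1 = 0 (should be 0)
  u_3 · u_1 = 0 (should be 0)
  u_3 · u_2 = 0 (should be 0)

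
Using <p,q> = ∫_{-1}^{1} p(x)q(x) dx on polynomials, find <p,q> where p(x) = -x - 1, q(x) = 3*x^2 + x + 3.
<p,q> = -26/3

Expand the product: p(x)·q(x) = -3*x^3 - 4*x^2 - 4*x - 3.
∫_{-1}^{1} of each monomial x^k gives [2/(k+1) if k even, 0 if k odd]. Integrating term-by-term (or equivalently evaluating the antiderivative F(x) = -3*x^4/4 - 4*x^3/3 - 2*x^2 - 3*x at the endpoints):
  F(1) − F(−1) = -85/12 − (19/12) = -26/3.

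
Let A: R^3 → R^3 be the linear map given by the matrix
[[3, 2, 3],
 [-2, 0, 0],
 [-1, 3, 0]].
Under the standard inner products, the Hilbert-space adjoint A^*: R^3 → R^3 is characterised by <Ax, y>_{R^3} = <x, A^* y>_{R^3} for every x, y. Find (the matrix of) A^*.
A^* = A^T =
[[3, -2, -1],
 [2, 0, 3],
 [3, 0, 0]]

For real matrices with standard dot products, the defining identity <Ax, y> = <x, A^* y> gives (Ax)^T y = x^T (A^*) y, i.e. x^T A^T y = x^T (A^*) y. Since this holds for all x, y, we must have A^* = A^T. Therefore
A^* =
[[3, -2, -1],
 [2, 0, 3],
 [3, 0, 0]].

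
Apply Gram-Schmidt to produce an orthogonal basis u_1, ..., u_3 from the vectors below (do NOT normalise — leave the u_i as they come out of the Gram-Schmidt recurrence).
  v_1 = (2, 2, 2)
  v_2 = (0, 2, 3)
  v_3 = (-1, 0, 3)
Orthogonal basis:
  u_1 = (2, 2, 2)
  u_2 = (-5/3, 1/3, 4/3)
  u_3 = (5/14, -15/14, 5/7)

Apply the Gram-Schmidt recurrence
  u_1 = v_1
  u_i = v_i − Σ_{j<i} ((v_i · u_j) / (u_j · u_j)) · u_j.

Step by step this gives:
  u_1 = (2, 2, 2)
  u_2 = (-5/3, 1/3, 4/3)
  u_3 = (5/14, -15/14, 5/7)

Orthogonality check:
  u_2 · u_1 = 0 (should be 0)
  u_3 · u_1 = 0 (should be 0)
  u_3 · u_2 = 0 (should be 0)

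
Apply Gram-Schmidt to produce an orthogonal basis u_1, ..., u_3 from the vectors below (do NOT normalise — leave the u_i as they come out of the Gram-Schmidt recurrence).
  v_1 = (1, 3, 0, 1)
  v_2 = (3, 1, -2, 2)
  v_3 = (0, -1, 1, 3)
Orthogonal basis:
  u_1 = (1, 3, 0, 1)
  u_2 = (25/11, -13/11, -2, 14/11)
  u_3 = (-75/134, -95/134, 100/67, 180/67)

Apply the Gram-Schmidt recurrence
  u_1 = v_1
  u_i = v_i − Σ_{j<i} ((v_i · u_j) / (u_j · u_j)) · u_j.

Step by step this gives:
  u_1 = (1, 3, 0, 1)
  u_2 = (25/11, -13/11, -2, 14/11)
  u_3 = (-75/134, -95/134, 100/67, 180/67)

Orthogonality check:
  u_2 · u_1 = 0 (should be 0)
  u_3 · u_1 = 0 (should be 0)
  u_3 · u_2 = 0 (should be 0)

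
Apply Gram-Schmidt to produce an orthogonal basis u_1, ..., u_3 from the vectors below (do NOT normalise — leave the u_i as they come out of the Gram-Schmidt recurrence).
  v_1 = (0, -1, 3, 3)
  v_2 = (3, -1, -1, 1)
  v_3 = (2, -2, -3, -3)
Orthogonal basis:
  u_1 = (0, -1, 3, 3)
  u_2 = (3, -18/19, -22/19, 16/19)
  u_3 = (-50/227, -486/227, 87/227, -249/227)

Apply the Gram-Schmidt recurrence
  u_1 = v_1
  u_i = v_i − Σ_{j<i} ((v_i · u_j) / (u_j · u_j)) · u_j.

Step by step this gives:
  u_1 = (0, -1, 3, 3)
  u_2 = (3, -18/19, -22/19, 16/19)
  u_3 = (-50/227, -486/227, 87/227, -249/227)

Orthogonality check:
  u_2 · u_1 = 0 (should be 0)
  u_3 · u_1 = 0 (should be 0)
  u_3 · u_2 = 0 (should be 0)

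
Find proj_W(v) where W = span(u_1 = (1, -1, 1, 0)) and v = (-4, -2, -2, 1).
proj_W(v) = (-4/3, 4/3, -4/3, 0)

Set up U = [u_1 | ... | u_1] ∈ R^(4×1). The projector onto W = col(U) is P = U (U^T U)^(-1) U^T.
Compute U^T U =
  [3],
and U^T v = (-4).
Solve U^T U · c = U^T v for the coefficients: c = (-4/3). The projection is proj_W(v) = U c.
Check: (v - proj_W(v)) · u_1 = 0  (should be 0).
Result: proj_W(v) = (-4/3, 4/3, -4/3, 0).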